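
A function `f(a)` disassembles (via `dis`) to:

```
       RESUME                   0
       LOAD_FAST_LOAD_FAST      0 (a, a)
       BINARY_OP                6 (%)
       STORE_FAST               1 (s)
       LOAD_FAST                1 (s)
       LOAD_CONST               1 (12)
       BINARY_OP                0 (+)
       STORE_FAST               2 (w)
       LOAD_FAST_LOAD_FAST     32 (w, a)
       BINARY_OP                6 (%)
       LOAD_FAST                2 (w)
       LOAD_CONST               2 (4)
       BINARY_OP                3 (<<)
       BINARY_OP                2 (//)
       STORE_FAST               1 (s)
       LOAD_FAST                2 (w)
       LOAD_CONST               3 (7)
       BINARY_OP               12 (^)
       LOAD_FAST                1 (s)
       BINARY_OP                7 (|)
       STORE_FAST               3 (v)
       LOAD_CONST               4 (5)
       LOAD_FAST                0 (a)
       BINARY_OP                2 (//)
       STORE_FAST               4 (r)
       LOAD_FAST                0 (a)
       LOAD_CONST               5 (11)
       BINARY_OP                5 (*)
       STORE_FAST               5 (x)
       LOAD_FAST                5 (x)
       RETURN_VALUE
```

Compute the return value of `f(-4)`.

LOAD_FAST_LOAD_FAST a,a → push -4,-4. Stack: [-4, -4]
BINARY_OP % → -4 % -4 = 0. Stack: [0]
STORE_FAST s → s=0. Stack: []
LOAD_FAST s → push 0. Stack: [0]
LOAD_CONST → push 12. Stack: [0, 12]
BINARY_OP + → 0 + 12 = 12. Stack: [12]
STORE_FAST w → w=12. Stack: []
LOAD_FAST_LOAD_FAST w,a → push 12,-4. Stack: [12, -4]
BINARY_OP % → 12 % -4 = 0. Stack: [0]
LOAD_FAST w → push 12. Stack: [0, 12]
LOAD_CONST → push 4. Stack: [0, 12, 4]
BINARY_OP << → 12 << 4 = 192. Stack: [0, 192]
BINARY_OP // → 0 // 192 = 0. Stack: [0]
STORE_FAST s → s=0. Stack: []
LOAD_FAST w → push 12. Stack: [12]
LOAD_CONST → push 7. Stack: [12, 7]
BINARY_OP ^ → 12 ^ 7 = 11. Stack: [11]
LOAD_FAST s → push 0. Stack: [11, 0]
BINARY_OP | → 11 | 0 = 11. Stack: [11]
STORE_FAST v → v=11. Stack: []
LOAD_CONST → push 5. Stack: [5]
LOAD_FAST a → push -4. Stack: [5, -4]
BINARY_OP // → 5 // -4 = -2. Stack: [-2]
STORE_FAST r → r=-2. Stack: []
LOAD_FAST a → push -4. Stack: [-4]
LOAD_CONST → push 11. Stack: [-4, 11]
BINARY_OP * → -4 * 11 = -44. Stack: [-44]
STORE_FAST x → x=-44. Stack: []
LOAD_FAST x → push -44. Stack: [-44]
RETURN_VALUE → return -44.

-44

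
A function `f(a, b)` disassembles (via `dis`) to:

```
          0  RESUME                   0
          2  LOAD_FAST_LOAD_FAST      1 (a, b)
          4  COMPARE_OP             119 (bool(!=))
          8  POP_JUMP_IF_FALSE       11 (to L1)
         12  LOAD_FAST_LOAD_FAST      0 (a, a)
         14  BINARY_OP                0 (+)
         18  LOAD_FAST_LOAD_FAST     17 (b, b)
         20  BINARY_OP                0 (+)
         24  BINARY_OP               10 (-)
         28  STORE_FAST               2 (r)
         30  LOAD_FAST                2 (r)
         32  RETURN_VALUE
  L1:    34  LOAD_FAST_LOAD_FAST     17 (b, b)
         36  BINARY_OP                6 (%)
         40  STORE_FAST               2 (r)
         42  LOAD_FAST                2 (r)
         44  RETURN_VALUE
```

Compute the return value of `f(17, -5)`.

44

LOAD_FAST_LOAD_FAST a,b → push 17,-5. Stack: [17, -5]
COMPARE_OP bool(!=) → 17 vs -5 = True. Stack: [True]
POP_JUMP_IF_FALSE → pop True; no jump. Stack: []
LOAD_FAST_LOAD_FAST a,a → push 17,17. Stack: [17, 17]
BINARY_OP + → 17 + 17 = 34. Stack: [34]
LOAD_FAST_LOAD_FAST b,b → push -5,-5. Stack: [34, -5, -5]
BINARY_OP + → -5 + -5 = -10. Stack: [34, -10]
BINARY_OP - → 34 - -10 = 44. Stack: [44]
STORE_FAST r → r=44. Stack: []
LOAD_FAST r → push 44. Stack: [44]
RETURN_VALUE → return 44.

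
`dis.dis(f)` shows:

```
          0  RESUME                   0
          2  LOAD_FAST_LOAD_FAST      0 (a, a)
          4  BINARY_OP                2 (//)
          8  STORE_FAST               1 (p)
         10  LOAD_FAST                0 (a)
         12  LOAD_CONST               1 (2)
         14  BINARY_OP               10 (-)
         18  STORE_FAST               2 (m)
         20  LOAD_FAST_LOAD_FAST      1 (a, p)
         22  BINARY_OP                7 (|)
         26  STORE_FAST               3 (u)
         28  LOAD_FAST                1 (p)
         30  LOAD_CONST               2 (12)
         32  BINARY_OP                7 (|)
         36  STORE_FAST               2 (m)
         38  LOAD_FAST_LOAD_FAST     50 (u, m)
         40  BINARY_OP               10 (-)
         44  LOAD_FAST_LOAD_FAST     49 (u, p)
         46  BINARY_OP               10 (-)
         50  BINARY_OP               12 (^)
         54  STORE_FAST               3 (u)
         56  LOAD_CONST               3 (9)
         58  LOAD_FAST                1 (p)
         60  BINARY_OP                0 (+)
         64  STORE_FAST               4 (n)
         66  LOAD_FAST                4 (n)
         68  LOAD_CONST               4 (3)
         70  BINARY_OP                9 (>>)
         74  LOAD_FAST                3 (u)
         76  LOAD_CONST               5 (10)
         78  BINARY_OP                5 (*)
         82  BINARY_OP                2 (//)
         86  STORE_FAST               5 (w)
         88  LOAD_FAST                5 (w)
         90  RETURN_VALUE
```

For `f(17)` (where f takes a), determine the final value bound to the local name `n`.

10

LOAD_FAST_LOAD_FAST a,a → push 17,17. Stack: [17, 17]
BINARY_OP // → 17 // 17 = 1. Stack: [1]
STORE_FAST p → p=1. Stack: []
LOAD_FAST a → push 17. Stack: [17]
LOAD_CONST → push 2. Stack: [17, 2]
BINARY_OP - → 17 - 2 = 15. Stack: [15]
STORE_FAST m → m=15. Stack: []
LOAD_FAST_LOAD_FAST a,p → push 17,1. Stack: [17, 1]
BINARY_OP | → 17 | 1 = 17. Stack: [17]
STORE_FAST u → u=17. Stack: []
LOAD_FAST p → push 1. Stack: [1]
LOAD_CONST → push 12. Stack: [1, 12]
BINARY_OP | → 1 | 12 = 13. Stack: [13]
STORE_FAST m → m=13. Stack: []
LOAD_FAST_LOAD_FAST u,m → push 17,13. Stack: [17, 13]
BINARY_OP - → 17 - 13 = 4. Stack: [4]
LOAD_FAST_LOAD_FAST u,p → push 17,1. Stack: [4, 17, 1]
BINARY_OP - → 17 - 1 = 16. Stack: [4, 16]
BINARY_OP ^ → 4 ^ 16 = 20. Stack: [20]
STORE_FAST u → u=20. Stack: []
LOAD_CONST → push 9. Stack: [9]
LOAD_FAST p → push 1. Stack: [9, 1]
BINARY_OP + → 9 + 1 = 10. Stack: [10]
STORE_FAST n → n=10. Stack: []
LOAD_FAST n → push 10. Stack: [10]
LOAD_CONST → push 3. Stack: [10, 3]
BINARY_OP >> → 10 >> 3 = 1. Stack: [1]
LOAD_FAST u → push 20. Stack: [1, 20]
LOAD_CONST → push 10. Stack: [1, 20, 10]
BINARY_OP * → 20 * 10 = 200. Stack: [1, 200]
BINARY_OP // → 1 // 200 = 0. Stack: [0]
STORE_FAST w → w=0. Stack: []
LOAD_FAST w → push 0. Stack: [0]
RETURN_VALUE → return 0.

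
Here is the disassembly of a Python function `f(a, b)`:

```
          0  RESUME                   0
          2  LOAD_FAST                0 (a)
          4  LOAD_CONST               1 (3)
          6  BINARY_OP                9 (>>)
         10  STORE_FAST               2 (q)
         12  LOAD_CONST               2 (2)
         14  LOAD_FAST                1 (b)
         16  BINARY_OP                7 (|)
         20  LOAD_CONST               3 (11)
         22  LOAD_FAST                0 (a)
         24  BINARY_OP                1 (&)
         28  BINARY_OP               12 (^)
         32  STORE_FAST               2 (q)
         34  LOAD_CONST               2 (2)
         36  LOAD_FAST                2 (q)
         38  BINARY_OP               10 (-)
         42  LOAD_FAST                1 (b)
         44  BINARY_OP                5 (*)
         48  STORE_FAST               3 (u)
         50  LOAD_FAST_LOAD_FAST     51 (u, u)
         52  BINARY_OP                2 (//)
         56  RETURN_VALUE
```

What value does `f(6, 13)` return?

LOAD_FAST a → push 6. Stack: [6]
LOAD_CONST → push 3. Stack: [6, 3]
BINARY_OP >> → 6 >> 3 = 0. Stack: [0]
STORE_FAST q → q=0. Stack: []
LOAD_CONST → push 2. Stack: [2]
LOAD_FAST b → push 13. Stack: [2, 13]
BINARY_OP | → 2 | 13 = 15. Stack: [15]
LOAD_CONST → push 11. Stack: [15, 11]
LOAD_FAST a → push 6. Stack: [15, 11, 6]
BINARY_OP & → 11 & 6 = 2. Stack: [15, 2]
BINARY_OP ^ → 15 ^ 2 = 13. Stack: [13]
STORE_FAST q → q=13. Stack: []
LOAD_CONST → push 2. Stack: [2]
LOAD_FAST q → push 13. Stack: [2, 13]
BINARY_OP - → 2 - 13 = -11. Stack: [-11]
LOAD_FAST b → push 13. Stack: [-11, 13]
BINARY_OP * → -11 * 13 = -143. Stack: [-143]
STORE_FAST u → u=-143. Stack: []
LOAD_FAST_LOAD_FAST u,u → push -143,-143. Stack: [-143, -143]
BINARY_OP // → -143 // -143 = 1. Stack: [1]
RETURN_VALUE → return 1.

1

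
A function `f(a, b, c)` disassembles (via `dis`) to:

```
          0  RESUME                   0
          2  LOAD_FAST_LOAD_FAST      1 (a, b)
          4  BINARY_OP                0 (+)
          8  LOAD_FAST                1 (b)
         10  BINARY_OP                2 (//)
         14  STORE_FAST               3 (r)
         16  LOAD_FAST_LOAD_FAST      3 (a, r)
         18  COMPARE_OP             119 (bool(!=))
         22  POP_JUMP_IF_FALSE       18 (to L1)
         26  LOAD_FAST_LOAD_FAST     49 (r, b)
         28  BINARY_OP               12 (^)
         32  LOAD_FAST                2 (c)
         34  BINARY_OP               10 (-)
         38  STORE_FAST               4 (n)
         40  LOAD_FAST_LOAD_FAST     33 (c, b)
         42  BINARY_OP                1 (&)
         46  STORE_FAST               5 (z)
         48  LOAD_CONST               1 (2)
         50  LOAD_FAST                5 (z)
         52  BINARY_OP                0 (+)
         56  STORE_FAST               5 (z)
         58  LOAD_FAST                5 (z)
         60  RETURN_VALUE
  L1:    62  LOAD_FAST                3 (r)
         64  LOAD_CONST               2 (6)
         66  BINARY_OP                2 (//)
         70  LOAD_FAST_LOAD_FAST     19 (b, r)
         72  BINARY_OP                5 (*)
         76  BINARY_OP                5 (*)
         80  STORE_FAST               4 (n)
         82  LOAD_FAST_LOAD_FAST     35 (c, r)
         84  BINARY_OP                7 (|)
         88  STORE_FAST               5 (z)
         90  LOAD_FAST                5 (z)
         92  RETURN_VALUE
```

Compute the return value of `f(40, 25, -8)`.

LOAD_FAST_LOAD_FAST a,b → push 40,25. Stack: [40, 25]
BINARY_OP + → 40 + 25 = 65. Stack: [65]
LOAD_FAST b → push 25. Stack: [65, 25]
BINARY_OP // → 65 // 25 = 2. Stack: [2]
STORE_FAST r → r=2. Stack: []
LOAD_FAST_LOAD_FAST a,r → push 40,2. Stack: [40, 2]
COMPARE_OP bool(!=) → 40 vs 2 = True. Stack: [True]
POP_JUMP_IF_FALSE → pop True; no jump. Stack: []
LOAD_FAST_LOAD_FAST r,b → push 2,25. Stack: [2, 25]
BINARY_OP ^ → 2 ^ 25 = 27. Stack: [27]
LOAD_FAST c → push -8. Stack: [27, -8]
BINARY_OP - → 27 - -8 = 35. Stack: [35]
STORE_FAST n → n=35. Stack: []
LOAD_FAST_LOAD_FAST c,b → push -8,25. Stack: [-8, 25]
BINARY_OP & → -8 & 25 = 24. Stack: [24]
STORE_FAST z → z=24. Stack: []
LOAD_CONST → push 2. Stack: [2]
LOAD_FAST z → push 24. Stack: [2, 24]
BINARY_OP + → 2 + 24 = 26. Stack: [26]
STORE_FAST z → z=26. Stack: []
LOAD_FAST z → push 26. Stack: [26]
RETURN_VALUE → return 26.

26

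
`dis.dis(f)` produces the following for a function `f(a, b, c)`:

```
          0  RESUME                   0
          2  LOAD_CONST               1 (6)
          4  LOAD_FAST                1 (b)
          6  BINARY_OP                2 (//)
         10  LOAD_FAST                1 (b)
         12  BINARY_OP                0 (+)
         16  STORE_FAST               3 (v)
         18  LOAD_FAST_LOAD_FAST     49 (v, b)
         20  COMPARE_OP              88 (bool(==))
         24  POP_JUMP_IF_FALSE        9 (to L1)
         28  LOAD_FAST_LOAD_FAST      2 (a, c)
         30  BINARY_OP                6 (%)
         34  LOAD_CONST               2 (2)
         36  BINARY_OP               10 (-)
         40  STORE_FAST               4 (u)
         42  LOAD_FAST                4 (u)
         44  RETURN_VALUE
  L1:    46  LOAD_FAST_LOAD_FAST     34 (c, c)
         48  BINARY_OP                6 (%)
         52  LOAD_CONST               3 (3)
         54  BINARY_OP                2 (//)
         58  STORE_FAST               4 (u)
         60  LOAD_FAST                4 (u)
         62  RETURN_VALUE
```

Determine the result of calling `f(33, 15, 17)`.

LOAD_CONST → push 6. Stack: [6]
LOAD_FAST b → push 15. Stack: [6, 15]
BINARY_OP // → 6 // 15 = 0. Stack: [0]
LOAD_FAST b → push 15. Stack: [0, 15]
BINARY_OP + → 0 + 15 = 15. Stack: [15]
STORE_FAST v → v=15. Stack: []
LOAD_FAST_LOAD_FAST v,b → push 15,15. Stack: [15, 15]
COMPARE_OP bool(==) → 15 vs 15 = True. Stack: [True]
POP_JUMP_IF_FALSE → pop True; no jump. Stack: []
LOAD_FAST_LOAD_FAST a,c → push 33,17. Stack: [33, 17]
BINARY_OP % → 33 % 17 = 16. Stack: [16]
LOAD_CONST → push 2. Stack: [16, 2]
BINARY_OP - → 16 - 2 = 14. Stack: [14]
STORE_FAST u → u=14. Stack: []
LOAD_FAST u → push 14. Stack: [14]
RETURN_VALUE → return 14.

14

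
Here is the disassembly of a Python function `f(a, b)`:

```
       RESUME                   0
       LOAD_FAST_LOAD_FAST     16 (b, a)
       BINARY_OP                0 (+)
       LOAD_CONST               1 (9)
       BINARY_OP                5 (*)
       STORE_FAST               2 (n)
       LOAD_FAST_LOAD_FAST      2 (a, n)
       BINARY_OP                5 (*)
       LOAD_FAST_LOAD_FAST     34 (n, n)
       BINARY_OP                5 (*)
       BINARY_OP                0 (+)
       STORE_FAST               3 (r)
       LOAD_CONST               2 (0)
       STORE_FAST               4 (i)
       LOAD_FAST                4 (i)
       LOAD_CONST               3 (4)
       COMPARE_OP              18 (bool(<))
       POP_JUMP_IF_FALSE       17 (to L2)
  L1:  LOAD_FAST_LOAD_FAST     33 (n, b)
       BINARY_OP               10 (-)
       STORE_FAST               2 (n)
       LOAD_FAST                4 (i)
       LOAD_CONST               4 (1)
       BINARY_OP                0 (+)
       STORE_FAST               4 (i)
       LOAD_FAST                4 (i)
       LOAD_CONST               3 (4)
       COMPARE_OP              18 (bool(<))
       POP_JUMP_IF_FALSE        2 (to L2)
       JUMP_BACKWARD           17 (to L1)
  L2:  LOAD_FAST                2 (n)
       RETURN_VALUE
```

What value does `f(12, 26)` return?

LOAD_FAST_LOAD_FAST b,a → push 26,12
BINARY_OP + → 26 + 12 = 38
LOAD_CONST → push 9
BINARY_OP * → 38 * 9 = 342
STORE_FAST n → n=342
LOAD_FAST_LOAD_FAST a,n → push 12,342
BINARY_OP * → 12 * 342 = 4104
LOAD_FAST_LOAD_FAST n,n → push 342,342
BINARY_OP * → 342 * 342 = 116964
BINARY_OP + → 4104 + 116964 = 121068
STORE_FAST r → r=121068
LOAD_CONST → push 0
STORE_FAST i → i=0
LOAD_FAST i → push 0
LOAD_CONST → push 4
COMPARE_OP bool(<) → 0 vs 4 = True
POP_JUMP_IF_FALSE → pop True; no jump
LOAD_FAST_LOAD_FAST n,b → push 342,26
BINARY_OP - → 342 - 26 = 316
STORE_FAST n → n=316
LOAD_FAST i → push 0
LOAD_CONST → push 1
BINARY_OP + → 0 + 1 = 1
STORE_FAST i → i=1
LOAD_FAST i → push 1
LOAD_CONST → push 4
COMPARE_OP bool(<) → 1 vs 4 = True
POP_JUMP_IF_FALSE → pop True; no jump
LOAD_FAST_LOAD_FAST n,b → push 316,26
BINARY_OP - → 316 - 26 = 290
STORE_FAST n → n=290
LOAD_FAST i → push 1
LOAD_CONST → push 1
BINARY_OP + → 1 + 1 = 2
STORE_FAST i → i=2
LOAD_FAST i → push 2
LOAD_CONST → push 4
COMPARE_OP bool(<) → 2 vs 4 = True
POP_JUMP_IF_FALSE → pop True; no jump
LOAD_FAST_LOAD_FAST n,b → push 290,26
BINARY_OP - → 290 - 26 = 264
STORE_FAST n → n=264
LOAD_FAST i → push 2
LOAD_CONST → push 1
BINARY_OP + → 2 + 1 = 3
STORE_FAST i → i=3
LOAD_FAST i → push 3
LOAD_CONST → push 4
COMPARE_OP bool(<) → 3 vs 4 = True
POP_JUMP_IF_FALSE → pop True; no jump
LOAD_FAST_LOAD_FAST n,b → push 264,26
BINARY_OP - → 264 - 26 = 238
STORE_FAST n → n=238
LOAD_FAST i → push 3
LOAD_CONST → push 1
BINARY_OP + → 3 + 1 = 4
STORE_FAST i → i=4
LOAD_FAST i → push 4
LOAD_CONST → push 4
COMPARE_OP bool(<) → 4 vs 4 = False
POP_JUMP_IF_FALSE → pop False; jump
LOAD_FAST n → push 238
RETURN_VALUE → return 238.

238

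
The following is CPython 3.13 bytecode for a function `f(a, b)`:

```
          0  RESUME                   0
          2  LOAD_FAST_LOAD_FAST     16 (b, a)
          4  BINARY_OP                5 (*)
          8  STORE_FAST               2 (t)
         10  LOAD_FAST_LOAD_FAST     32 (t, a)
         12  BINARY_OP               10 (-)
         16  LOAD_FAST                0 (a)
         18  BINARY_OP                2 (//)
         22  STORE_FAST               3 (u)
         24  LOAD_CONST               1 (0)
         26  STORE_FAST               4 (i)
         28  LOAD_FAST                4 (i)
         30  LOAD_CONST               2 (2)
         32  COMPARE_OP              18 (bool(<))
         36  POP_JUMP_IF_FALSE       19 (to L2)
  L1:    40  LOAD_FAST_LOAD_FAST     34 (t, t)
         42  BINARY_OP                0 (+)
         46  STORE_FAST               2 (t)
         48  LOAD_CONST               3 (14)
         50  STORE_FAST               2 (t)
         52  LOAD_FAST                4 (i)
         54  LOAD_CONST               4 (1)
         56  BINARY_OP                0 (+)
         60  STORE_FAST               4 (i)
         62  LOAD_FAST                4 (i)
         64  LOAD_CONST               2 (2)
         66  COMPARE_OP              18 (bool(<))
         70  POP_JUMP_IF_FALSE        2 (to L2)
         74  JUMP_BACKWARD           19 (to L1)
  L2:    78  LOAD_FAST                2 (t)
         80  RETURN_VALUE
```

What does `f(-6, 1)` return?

14

LOAD_FAST_LOAD_FAST b,a → push 1,-6. Stack: [1, -6]
BINARY_OP * → 1 * -6 = -6. Stack: [-6]
STORE_FAST t → t=-6. Stack: []
LOAD_FAST_LOAD_FAST t,a → push -6,-6. Stack: [-6, -6]
BINARY_OP - → -6 - -6 = 0. Stack: [0]
LOAD_FAST a → push -6. Stack: [0, -6]
BINARY_OP // → 0 // -6 = 0. Stack: [0]
STORE_FAST u → u=0. Stack: []
LOAD_CONST → push 0. Stack: [0]
STORE_FAST i → i=0. Stack: []
LOAD_FAST i → push 0. Stack: [0]
LOAD_CONST → push 2. Stack: [0, 2]
COMPARE_OP bool(<) → 0 vs 2 = True. Stack: [True]
POP_JUMP_IF_FALSE → pop True; no jump. Stack: []
LOAD_FAST_LOAD_FAST t,t → push -6,-6. Stack: [-6, -6]
BINARY_OP + → -6 + -6 = -12. Stack: [-12]
STORE_FAST t → t=-12. Stack: []
LOAD_CONST → push 14. Stack: [14]
STORE_FAST t → t=14. Stack: []
LOAD_FAST i → push 0. Stack: [0]
LOAD_CONST → push 1. Stack: [0, 1]
BINARY_OP + → 0 + 1 = 1. Stack: [1]
STORE_FAST i → i=1. Stack: []
LOAD_FAST i → push 1. Stack: [1]
LOAD_CONST → push 2. Stack: [1, 2]
COMPARE_OP bool(<) → 1 vs 2 = True. Stack: [True]
POP_JUMP_IF_FALSE → pop True; no jump. Stack: []
LOAD_FAST_LOAD_FAST t,t → push 14,14. Stack: [14, 14]
BINARY_OP + → 14 + 14 = 28. Stack: [28]
STORE_FAST t → t=28. Stack: []
LOAD_CONST → push 14. Stack: [14]
STORE_FAST t → t=14. Stack: []
LOAD_FAST i → push 1. Stack: [1]
LOAD_CONST → push 1. Stack: [1, 1]
BINARY_OP + → 1 + 1 = 2. Stack: [2]
STORE_FAST i → i=2. Stack: []
LOAD_FAST i → push 2. Stack: [2]
LOAD_CONST → push 2. Stack: [2, 2]
COMPARE_OP bool(<) → 2 vs 2 = False. Stack: [False]
POP_JUMP_IF_FALSE → pop False; jump. Stack: []
LOAD_FAST t → push 14. Stack: [14]
RETURN_VALUE → return 14.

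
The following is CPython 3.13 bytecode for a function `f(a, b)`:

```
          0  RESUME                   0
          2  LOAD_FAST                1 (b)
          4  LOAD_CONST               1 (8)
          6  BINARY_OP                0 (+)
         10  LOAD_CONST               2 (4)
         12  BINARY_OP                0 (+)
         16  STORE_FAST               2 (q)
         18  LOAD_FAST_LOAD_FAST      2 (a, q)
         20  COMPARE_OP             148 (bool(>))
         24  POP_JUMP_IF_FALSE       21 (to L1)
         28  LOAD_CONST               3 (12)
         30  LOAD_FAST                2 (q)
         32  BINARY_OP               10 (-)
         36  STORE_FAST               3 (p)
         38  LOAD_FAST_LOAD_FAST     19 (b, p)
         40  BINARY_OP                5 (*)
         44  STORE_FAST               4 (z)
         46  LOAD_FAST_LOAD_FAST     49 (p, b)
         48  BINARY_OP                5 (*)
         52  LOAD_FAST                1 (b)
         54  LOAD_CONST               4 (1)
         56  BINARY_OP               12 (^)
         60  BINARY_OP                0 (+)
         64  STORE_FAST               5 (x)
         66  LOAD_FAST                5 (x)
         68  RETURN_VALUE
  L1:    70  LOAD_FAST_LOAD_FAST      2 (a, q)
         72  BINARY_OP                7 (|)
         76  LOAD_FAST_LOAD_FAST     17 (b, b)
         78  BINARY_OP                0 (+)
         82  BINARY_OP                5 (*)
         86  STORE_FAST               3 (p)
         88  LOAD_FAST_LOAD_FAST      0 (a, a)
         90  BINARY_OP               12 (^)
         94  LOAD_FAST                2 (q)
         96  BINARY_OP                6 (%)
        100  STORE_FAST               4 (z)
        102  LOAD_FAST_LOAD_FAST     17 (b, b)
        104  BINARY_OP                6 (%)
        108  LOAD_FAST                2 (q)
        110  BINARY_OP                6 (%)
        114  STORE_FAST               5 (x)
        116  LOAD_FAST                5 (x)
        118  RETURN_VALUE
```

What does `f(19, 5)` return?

LOAD_FAST b → push 5. Stack: [5]
LOAD_CONST → push 8. Stack: [5, 8]
BINARY_OP + → 5 + 8 = 13. Stack: [13]
LOAD_CONST → push 4. Stack: [13, 4]
BINARY_OP + → 13 + 4 = 17. Stack: [17]
STORE_FAST q → q=17. Stack: []
LOAD_FAST_LOAD_FAST a,q → push 19,17. Stack: [19, 17]
COMPARE_OP bool(>) → 19 vs 17 = True. Stack: [True]
POP_JUMP_IF_FALSE → pop True; no jump. Stack: []
LOAD_CONST → push 12. Stack: [12]
LOAD_FAST q → push 17. Stack: [12, 17]
BINARY_OP - → 12 - 17 = -5. Stack: [-5]
STORE_FAST p → p=-5. Stack: []
LOAD_FAST_LOAD_FAST b,p → push 5,-5. Stack: [5, -5]
BINARY_OP * → 5 * -5 = -25. Stack: [-25]
STORE_FAST z → z=-25. Stack: []
LOAD_FAST_LOAD_FAST p,b → push -5,5. Stack: [-5, 5]
BINARY_OP * → -5 * 5 = -25. Stack: [-25]
LOAD_FAST b → push 5. Stack: [-25, 5]
LOAD_CONST → push 1. Stack: [-25, 5, 1]
BINARY_OP ^ → 5 ^ 1 = 4. Stack: [-25, 4]
BINARY_OP + → -25 + 4 = -21. Stack: [-21]
STORE_FAST x → x=-21. Stack: []
LOAD_FAST x → push -21. Stack: [-21]
RETURN_VALUE → return -21.

-21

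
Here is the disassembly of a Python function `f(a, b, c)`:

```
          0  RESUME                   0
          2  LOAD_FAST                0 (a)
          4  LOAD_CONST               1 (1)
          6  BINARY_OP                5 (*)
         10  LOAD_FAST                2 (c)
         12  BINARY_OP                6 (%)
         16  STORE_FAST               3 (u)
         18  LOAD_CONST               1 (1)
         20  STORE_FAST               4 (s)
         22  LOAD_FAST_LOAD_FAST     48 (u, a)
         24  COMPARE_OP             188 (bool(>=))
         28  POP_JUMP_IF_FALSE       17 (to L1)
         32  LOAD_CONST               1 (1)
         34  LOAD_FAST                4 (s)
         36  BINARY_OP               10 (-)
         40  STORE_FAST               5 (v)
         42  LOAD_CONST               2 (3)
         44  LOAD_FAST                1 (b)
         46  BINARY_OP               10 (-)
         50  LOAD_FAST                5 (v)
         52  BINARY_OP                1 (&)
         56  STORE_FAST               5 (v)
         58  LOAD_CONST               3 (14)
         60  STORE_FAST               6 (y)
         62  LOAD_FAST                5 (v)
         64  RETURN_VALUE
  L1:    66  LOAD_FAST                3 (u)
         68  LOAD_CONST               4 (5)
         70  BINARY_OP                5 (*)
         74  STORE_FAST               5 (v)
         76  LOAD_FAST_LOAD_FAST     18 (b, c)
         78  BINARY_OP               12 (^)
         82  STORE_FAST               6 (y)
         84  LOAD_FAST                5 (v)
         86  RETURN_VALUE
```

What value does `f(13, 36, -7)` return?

-5

LOAD_FAST a → push 13. Stack: [13]
LOAD_CONST → push 1. Stack: [13, 1]
BINARY_OP * → 13 * 1 = 13. Stack: [13]
LOAD_FAST c → push -7. Stack: [13, -7]
BINARY_OP % → 13 % -7 = -1. Stack: [-1]
STORE_FAST u → u=-1. Stack: []
LOAD_CONST → push 1. Stack: [1]
STORE_FAST s → s=1. Stack: []
LOAD_FAST_LOAD_FAST u,a → push -1,13. Stack: [-1, 13]
COMPARE_OP bool(>=) → -1 vs 13 = False. Stack: [False]
POP_JUMP_IF_FALSE → pop False; jump. Stack: []
LOAD_FAST u → push -1. Stack: [-1]
LOAD_CONST → push 5. Stack: [-1, 5]
BINARY_OP * → -1 * 5 = -5. Stack: [-5]
STORE_FAST v → v=-5. Stack: []
LOAD_FAST_LOAD_FAST b,c → push 36,-7. Stack: [36, -7]
BINARY_OP ^ → 36 ^ -7 = -35. Stack: [-35]
STORE_FAST y → y=-35. Stack: []
LOAD_FAST v → push -5. Stack: [-5]
RETURN_VALUE → return -5.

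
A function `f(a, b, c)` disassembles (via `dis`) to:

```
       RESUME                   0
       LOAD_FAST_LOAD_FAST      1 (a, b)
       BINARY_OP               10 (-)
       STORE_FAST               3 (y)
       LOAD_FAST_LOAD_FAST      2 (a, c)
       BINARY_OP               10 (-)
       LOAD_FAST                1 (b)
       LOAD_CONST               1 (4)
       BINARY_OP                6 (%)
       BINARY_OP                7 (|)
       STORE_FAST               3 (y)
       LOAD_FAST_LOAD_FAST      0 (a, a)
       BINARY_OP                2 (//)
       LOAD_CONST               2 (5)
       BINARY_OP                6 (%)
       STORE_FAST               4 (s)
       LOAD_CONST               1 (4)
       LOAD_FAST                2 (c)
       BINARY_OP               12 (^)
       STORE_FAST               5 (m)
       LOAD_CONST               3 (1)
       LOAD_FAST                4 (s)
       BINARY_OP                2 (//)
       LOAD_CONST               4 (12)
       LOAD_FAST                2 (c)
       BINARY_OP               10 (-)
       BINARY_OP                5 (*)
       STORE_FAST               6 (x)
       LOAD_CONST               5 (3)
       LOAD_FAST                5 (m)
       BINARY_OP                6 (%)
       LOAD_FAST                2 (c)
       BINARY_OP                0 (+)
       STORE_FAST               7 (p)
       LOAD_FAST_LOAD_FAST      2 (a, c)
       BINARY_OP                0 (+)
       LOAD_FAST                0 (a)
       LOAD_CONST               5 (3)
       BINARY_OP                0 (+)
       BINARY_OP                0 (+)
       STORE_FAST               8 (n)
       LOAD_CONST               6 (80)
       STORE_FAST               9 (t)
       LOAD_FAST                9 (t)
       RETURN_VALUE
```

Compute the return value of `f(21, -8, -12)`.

80

LOAD_FAST_LOAD_FAST a,b → push 21,-8. Stack: [21, -8]
BINARY_OP - → 21 - -8 = 29. Stack: [29]
STORE_FAST y → y=29. Stack: []
LOAD_FAST_LOAD_FAST a,c → push 21,-12. Stack: [21, -12]
BINARY_OP - → 21 - -12 = 33. Stack: [33]
LOAD_FAST b → push -8. Stack: [33, -8]
LOAD_CONST → push 4. Stack: [33, -8, 4]
BINARY_OP % → -8 % 4 = 0. Stack: [33, 0]
BINARY_OP | → 33 | 0 = 33. Stack: [33]
STORE_FAST y → y=33. Stack: []
LOAD_FAST_LOAD_FAST a,a → push 21,21. Stack: [21, 21]
BINARY_OP // → 21 // 21 = 1. Stack: [1]
LOAD_CONST → push 5. Stack: [1, 5]
BINARY_OP % → 1 % 5 = 1. Stack: [1]
STORE_FAST s → s=1. Stack: []
LOAD_CONST → push 4. Stack: [4]
LOAD_FAST c → push -12. Stack: [4, -12]
BINARY_OP ^ → 4 ^ -12 = -16. Stack: [-16]
STORE_FAST m → m=-16. Stack: []
LOAD_CONST → push 1. Stack: [1]
LOAD_FAST s → push 1. Stack: [1, 1]
BINARY_OP // → 1 // 1 = 1. Stack: [1]
LOAD_CONST → push 12. Stack: [1, 12]
LOAD_FAST c → push -12. Stack: [1, 12, -12]
BINARY_OP - → 12 - -12 = 24. Stack: [1, 24]
BINARY_OP * → 1 * 24 = 24. Stack: [24]
STORE_FAST x → x=24. Stack: []
LOAD_CONST → push 3. Stack: [3]
LOAD_FAST m → push -16. Stack: [3, -16]
BINARY_OP % → 3 % -16 = -13. Stack: [-13]
LOAD_FAST c → push -12. Stack: [-13, -12]
BINARY_OP + → -13 + -12 = -25. Stack: [-25]
STORE_FAST p → p=-25. Stack: []
LOAD_FAST_LOAD_FAST a,c → push 21,-12. Stack: [21, -12]
BINARY_OP + → 21 + -12 = 9. Stack: [9]
LOAD_FAST a → push 21. Stack: [9, 21]
LOAD_CONST → push 3. Stack: [9, 21, 3]
BINARY_OP + → 21 + 3 = 24. Stack: [9, 24]
BINARY_OP + → 9 + 24 = 33. Stack: [33]
STORE_FAST n → n=33. Stack: []
LOAD_CONST → push 80. Stack: [80]
STORE_FAST t → t=80. Stack: []
LOAD_FAST t → push 80. Stack: [80]
RETURN_VALUE → return 80.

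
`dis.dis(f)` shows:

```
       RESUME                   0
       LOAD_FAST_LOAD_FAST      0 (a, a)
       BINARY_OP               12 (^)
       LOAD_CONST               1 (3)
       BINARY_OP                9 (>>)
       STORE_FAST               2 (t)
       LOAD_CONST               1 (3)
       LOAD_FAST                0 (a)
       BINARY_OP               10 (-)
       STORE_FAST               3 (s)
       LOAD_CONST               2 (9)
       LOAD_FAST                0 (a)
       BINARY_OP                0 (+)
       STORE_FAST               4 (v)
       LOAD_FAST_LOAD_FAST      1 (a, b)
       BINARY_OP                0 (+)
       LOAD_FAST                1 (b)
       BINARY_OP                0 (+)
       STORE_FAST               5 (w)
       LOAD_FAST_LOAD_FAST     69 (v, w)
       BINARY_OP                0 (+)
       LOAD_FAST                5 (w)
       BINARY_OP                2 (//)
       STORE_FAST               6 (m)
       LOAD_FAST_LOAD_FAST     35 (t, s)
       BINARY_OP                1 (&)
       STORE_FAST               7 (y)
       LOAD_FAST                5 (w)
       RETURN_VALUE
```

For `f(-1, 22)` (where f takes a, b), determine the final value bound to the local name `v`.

LOAD_FAST_LOAD_FAST a,a → push -1,-1. Stack: [-1, -1]
BINARY_OP ^ → -1 ^ -1 = 0. Stack: [0]
LOAD_CONST → push 3. Stack: [0, 3]
BINARY_OP >> → 0 >> 3 = 0. Stack: [0]
STORE_FAST t → t=0. Stack: []
LOAD_CONST → push 3. Stack: [3]
LOAD_FAST a → push -1. Stack: [3, -1]
BINARY_OP - → 3 - -1 = 4. Stack: [4]
STORE_FAST s → s=4. Stack: []
LOAD_CONST → push 9. Stack: [9]
LOAD_FAST a → push -1. Stack: [9, -1]
BINARY_OP + → 9 + -1 = 8. Stack: [8]
STORE_FAST v → v=8. Stack: []
LOAD_FAST_LOAD_FAST a,b → push -1,22. Stack: [-1, 22]
BINARY_OP + → -1 + 22 = 21. Stack: [21]
LOAD_FAST b → push 22. Stack: [21, 22]
BINARY_OP + → 21 + 22 = 43. Stack: [43]
STORE_FAST w → w=43. Stack: []
LOAD_FAST_LOAD_FAST v,w → push 8,43. Stack: [8, 43]
BINARY_OP + → 8 + 43 = 51. Stack: [51]
LOAD_FAST w → push 43. Stack: [51, 43]
BINARY_OP // → 51 // 43 = 1. Stack: [1]
STORE_FAST m → m=1. Stack: []
LOAD_FAST_LOAD_FAST t,s → push 0,4. Stack: [0, 4]
BINARY_OP & → 0 & 4 = 0. Stack: [0]
STORE_FAST y → y=0. Stack: []
LOAD_FAST w → push 43. Stack: [43]
RETURN_VALUE → return 43.

8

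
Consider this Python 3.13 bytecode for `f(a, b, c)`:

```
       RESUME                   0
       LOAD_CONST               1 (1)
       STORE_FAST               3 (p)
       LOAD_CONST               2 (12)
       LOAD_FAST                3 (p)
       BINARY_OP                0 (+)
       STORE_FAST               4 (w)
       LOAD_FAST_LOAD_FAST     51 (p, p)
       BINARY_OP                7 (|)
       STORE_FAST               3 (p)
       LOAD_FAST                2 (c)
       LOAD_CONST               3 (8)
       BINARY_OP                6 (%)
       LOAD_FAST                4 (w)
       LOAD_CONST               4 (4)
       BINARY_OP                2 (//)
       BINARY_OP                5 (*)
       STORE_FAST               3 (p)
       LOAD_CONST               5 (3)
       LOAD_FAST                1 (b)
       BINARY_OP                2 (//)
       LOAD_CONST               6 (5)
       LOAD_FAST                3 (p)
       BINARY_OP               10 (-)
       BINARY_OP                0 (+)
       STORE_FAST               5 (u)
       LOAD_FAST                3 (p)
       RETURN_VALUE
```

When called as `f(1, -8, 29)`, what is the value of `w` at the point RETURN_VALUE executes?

13

LOAD_CONST → push 1. Stack: [1]
STORE_FAST p → p=1. Stack: []
LOAD_CONST → push 12. Stack: [12]
LOAD_FAST p → push 1. Stack: [12, 1]
BINARY_OP + → 12 + 1 = 13. Stack: [13]
STORE_FAST w → w=13. Stack: []
LOAD_FAST_LOAD_FAST p,p → push 1,1. Stack: [1, 1]
BINARY_OP | → 1 | 1 = 1. Stack: [1]
STORE_FAST p → p=1. Stack: []
LOAD_FAST c → push 29. Stack: [29]
LOAD_CONST → push 8. Stack: [29, 8]
BINARY_OP % → 29 % 8 = 5. Stack: [5]
LOAD_FAST w → push 13. Stack: [5, 13]
LOAD_CONST → push 4. Stack: [5, 13, 4]
BINARY_OP // → 13 // 4 = 3. Stack: [5, 3]
BINARY_OP * → 5 * 3 = 15. Stack: [15]
STORE_FAST p → p=15. Stack: []
LOAD_CONST → push 3. Stack: [3]
LOAD_FAST b → push -8. Stack: [3, -8]
BINARY_OP // → 3 // -8 = -1. Stack: [-1]
LOAD_CONST → push 5. Stack: [-1, 5]
LOAD_FAST p → push 15. Stack: [-1, 5, 15]
BINARY_OP - → 5 - 15 = -10. Stack: [-1, -10]
BINARY_OP + → -1 + -10 = -11. Stack: [-11]
STORE_FAST u → u=-11. Stack: []
LOAD_FAST p → push 15. Stack: [15]
RETURN_VALUE → return 15.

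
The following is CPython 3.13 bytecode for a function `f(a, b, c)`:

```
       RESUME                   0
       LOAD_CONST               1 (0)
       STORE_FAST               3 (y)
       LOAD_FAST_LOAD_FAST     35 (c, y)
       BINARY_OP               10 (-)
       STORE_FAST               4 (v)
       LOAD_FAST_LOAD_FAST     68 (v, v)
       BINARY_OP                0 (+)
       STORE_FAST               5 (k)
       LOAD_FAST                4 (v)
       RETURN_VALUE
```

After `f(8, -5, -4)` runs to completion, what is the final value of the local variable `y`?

LOAD_CONST → push 0. Stack: [0]
STORE_FAST y → y=0. Stack: []
LOAD_FAST_LOAD_FAST c,y → push -4,0. Stack: [-4, 0]
BINARY_OP - → -4 - 0 = -4. Stack: [-4]
STORE_FAST v → v=-4. Stack: []
LOAD_FAST_LOAD_FAST v,v → push -4,-4. Stack: [-4, -4]
BINARY_OP + → -4 + -4 = -8. Stack: [-8]
STORE_FAST k → k=-8. Stack: []
LOAD_FAST v → push -4. Stack: [-4]
RETURN_VALUE → return -4.

0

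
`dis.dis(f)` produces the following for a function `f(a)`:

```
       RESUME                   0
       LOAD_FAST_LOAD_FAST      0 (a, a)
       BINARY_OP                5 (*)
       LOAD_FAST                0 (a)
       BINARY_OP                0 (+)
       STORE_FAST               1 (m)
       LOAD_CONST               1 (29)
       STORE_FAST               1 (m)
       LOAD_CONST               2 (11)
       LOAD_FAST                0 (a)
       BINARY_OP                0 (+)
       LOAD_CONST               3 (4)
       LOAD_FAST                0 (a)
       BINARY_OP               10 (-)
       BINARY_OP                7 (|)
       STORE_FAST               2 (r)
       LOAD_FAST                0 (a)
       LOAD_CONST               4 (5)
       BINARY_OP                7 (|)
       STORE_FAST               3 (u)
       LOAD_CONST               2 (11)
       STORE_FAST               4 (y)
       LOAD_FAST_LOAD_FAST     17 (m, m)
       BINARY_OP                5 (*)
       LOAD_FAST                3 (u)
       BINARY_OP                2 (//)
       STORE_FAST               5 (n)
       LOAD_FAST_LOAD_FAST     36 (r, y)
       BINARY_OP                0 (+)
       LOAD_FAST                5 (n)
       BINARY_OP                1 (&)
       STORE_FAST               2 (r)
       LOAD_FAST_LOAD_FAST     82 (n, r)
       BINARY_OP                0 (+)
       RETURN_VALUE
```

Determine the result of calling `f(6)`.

LOAD_FAST_LOAD_FAST a,a → push 6,6. Stack: [6, 6]
BINARY_OP * → 6 * 6 = 36. Stack: [36]
LOAD_FAST a → push 6. Stack: [36, 6]
BINARY_OP + → 36 + 6 = 42. Stack: [42]
STORE_FAST m → m=42. Stack: []
LOAD_CONST → push 29. Stack: [29]
STORE_FAST m → m=29. Stack: []
LOAD_CONST → push 11. Stack: [11]
LOAD_FAST a → push 6. Stack: [11, 6]
BINARY_OP + → 11 + 6 = 17. Stack: [17]
LOAD_CONST → push 4. Stack: [17, 4]
LOAD_FAST a → push 6. Stack: [17, 4, 6]
BINARY_OP - → 4 - 6 = -2. Stack: [17, -2]
BINARY_OP | → 17 | -2 = -1. Stack: [-1]
STORE_FAST r → r=-1. Stack: []
LOAD_FAST a → push 6. Stack: [6]
LOAD_CONST → push 5. Stack: [6, 5]
BINARY_OP | → 6 | 5 = 7. Stack: [7]
STORE_FAST u → u=7. Stack: []
LOAD_CONST → push 11. Stack: [11]
STORE_FAST y → y=11. Stack: []
LOAD_FAST_LOAD_FAST m,m → push 29,29. Stack: [29, 29]
BINARY_OP * → 29 * 29 = 841. Stack: [841]
LOAD_FAST u → push 7. Stack: [841, 7]
BINARY_OP // → 841 // 7 = 120. Stack: [120]
STORE_FAST n → n=120. Stack: []
LOAD_FAST_LOAD_FAST r,y → push -1,11. Stack: [-1, 11]
BINARY_OP + → -1 + 11 = 10. Stack: [10]
LOAD_FAST n → push 120. Stack: [10, 120]
BINARY_OP & → 10 & 120 = 8. Stack: [8]
STORE_FAST r → r=8. Stack: []
LOAD_FAST_LOAD_FAST n,r → push 120,8. Stack: [120, 8]
BINARY_OP + → 120 + 8 = 128. Stack: [128]
RETURN_VALUE → return 128.

128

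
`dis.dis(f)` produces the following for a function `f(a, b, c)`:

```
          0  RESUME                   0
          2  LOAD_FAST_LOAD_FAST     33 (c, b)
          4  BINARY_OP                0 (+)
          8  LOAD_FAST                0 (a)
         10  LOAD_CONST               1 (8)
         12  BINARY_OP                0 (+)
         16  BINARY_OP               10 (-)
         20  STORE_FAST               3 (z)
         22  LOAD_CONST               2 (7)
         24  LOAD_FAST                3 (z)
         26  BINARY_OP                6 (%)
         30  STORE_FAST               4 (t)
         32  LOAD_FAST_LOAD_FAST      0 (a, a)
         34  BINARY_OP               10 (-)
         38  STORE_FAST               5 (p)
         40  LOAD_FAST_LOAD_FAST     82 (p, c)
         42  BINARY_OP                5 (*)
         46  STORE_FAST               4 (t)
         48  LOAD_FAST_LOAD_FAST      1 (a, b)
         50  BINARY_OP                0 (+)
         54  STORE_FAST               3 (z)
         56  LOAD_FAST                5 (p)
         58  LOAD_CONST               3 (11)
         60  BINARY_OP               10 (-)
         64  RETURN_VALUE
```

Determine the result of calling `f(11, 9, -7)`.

-11

LOAD_FAST_LOAD_FAST c,b → push -7,9. Stack: [-7, 9]
BINARY_OP + → -7 + 9 = 2. Stack: [2]
LOAD_FAST a → push 11. Stack: [2, 11]
LOAD_CONST → push 8. Stack: [2, 11, 8]
BINARY_OP + → 11 + 8 = 19. Stack: [2, 19]
BINARY_OP - → 2 - 19 = -17. Stack: [-17]
STORE_FAST z → z=-17. Stack: []
LOAD_CONST → push 7. Stack: [7]
LOAD_FAST z → push -17. Stack: [7, -17]
BINARY_OP % → 7 % -17 = -10. Stack: [-10]
STORE_FAST t → t=-10. Stack: []
LOAD_FAST_LOAD_FAST a,a → push 11,11. Stack: [11, 11]
BINARY_OP - → 11 - 11 = 0. Stack: [0]
STORE_FAST p → p=0. Stack: []
LOAD_FAST_LOAD_FAST p,c → push 0,-7. Stack: [0, -7]
BINARY_OP * → 0 * -7 = 0. Stack: [0]
STORE_FAST t → t=0. Stack: []
LOAD_FAST_LOAD_FAST a,b → push 11,9. Stack: [11, 9]
BINARY_OP + → 11 + 9 = 20. Stack: [20]
STORE_FAST z → z=20. Stack: []
LOAD_FAST p → push 0. Stack: [0]
LOAD_CONST → push 11. Stack: [0, 11]
BINARY_OP - → 0 - 11 = -11. Stack: [-11]
RETURN_VALUE → return -11.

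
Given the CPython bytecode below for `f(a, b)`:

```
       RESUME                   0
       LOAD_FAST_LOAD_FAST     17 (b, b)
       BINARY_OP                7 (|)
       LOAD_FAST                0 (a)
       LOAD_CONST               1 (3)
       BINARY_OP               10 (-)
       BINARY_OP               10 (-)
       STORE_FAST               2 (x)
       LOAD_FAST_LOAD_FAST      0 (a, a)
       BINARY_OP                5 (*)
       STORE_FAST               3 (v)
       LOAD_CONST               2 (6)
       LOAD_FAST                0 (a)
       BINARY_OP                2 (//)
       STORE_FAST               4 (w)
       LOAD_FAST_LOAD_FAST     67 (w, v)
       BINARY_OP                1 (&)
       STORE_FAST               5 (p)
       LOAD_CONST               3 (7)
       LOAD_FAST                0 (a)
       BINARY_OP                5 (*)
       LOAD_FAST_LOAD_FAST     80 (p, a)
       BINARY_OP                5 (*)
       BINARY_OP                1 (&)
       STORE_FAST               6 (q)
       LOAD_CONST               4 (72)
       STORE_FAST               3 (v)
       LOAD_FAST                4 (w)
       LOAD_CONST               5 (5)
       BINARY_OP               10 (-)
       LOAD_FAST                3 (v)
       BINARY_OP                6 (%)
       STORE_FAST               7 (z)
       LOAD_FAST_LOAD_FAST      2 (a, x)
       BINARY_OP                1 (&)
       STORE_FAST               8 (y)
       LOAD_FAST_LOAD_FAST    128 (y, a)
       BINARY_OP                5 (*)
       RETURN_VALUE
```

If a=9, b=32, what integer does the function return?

72

LOAD_FAST_LOAD_FAST b,b → push 32,32. Stack: [32, 32]
BINARY_OP | → 32 | 32 = 32. Stack: [32]
LOAD_FAST a → push 9. Stack: [32, 9]
LOAD_CONST → push 3. Stack: [32, 9, 3]
BINARY_OP - → 9 - 3 = 6. Stack: [32, 6]
BINARY_OP - → 32 - 6 = 26. Stack: [26]
STORE_FAST x → x=26. Stack: []
LOAD_FAST_LOAD_FAST a,a → push 9,9. Stack: [9, 9]
BINARY_OP * → 9 * 9 = 81. Stack: [81]
STORE_FAST v → v=81. Stack: []
LOAD_CONST → push 6. Stack: [6]
LOAD_FAST a → push 9. Stack: [6, 9]
BINARY_OP // → 6 // 9 = 0. Stack: [0]
STORE_FAST w → w=0. Stack: []
LOAD_FAST_LOAD_FAST w,v → push 0,81. Stack: [0, 81]
BINARY_OP & → 0 & 81 = 0. Stack: [0]
STORE_FAST p → p=0. Stack: []
LOAD_CONST → push 7. Stack: [7]
LOAD_FAST a → push 9. Stack: [7, 9]
BINARY_OP * → 7 * 9 = 63. Stack: [63]
LOAD_FAST_LOAD_FAST p,a → push 0,9. Stack: [63, 0, 9]
BINARY_OP * → 0 * 9 = 0. Stack: [63, 0]
BINARY_OP & → 63 & 0 = 0. Stack: [0]
STORE_FAST q → q=0. Stack: []
LOAD_CONST → push 72. Stack: [72]
STORE_FAST v → v=72. Stack: []
LOAD_FAST w → push 0. Stack: [0]
LOAD_CONST → push 5. Stack: [0, 5]
BINARY_OP - → 0 - 5 = -5. Stack: [-5]
LOAD_FAST v → push 72. Stack: [-5, 72]
BINARY_OP % → -5 % 72 = 67. Stack: [67]
STORE_FAST z → z=67. Stack: []
LOAD_FAST_LOAD_FAST a,x → push 9,26. Stack: [9, 26]
BINARY_OP & → 9 & 26 = 8. Stack: [8]
STORE_FAST y → y=8. Stack: []
LOAD_FAST_LOAD_FAST y,a → push 8,9. Stack: [8, 9]
BINARY_OP * → 8 * 9 = 72. Stack: [72]
RETURN_VALUE → return 72.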